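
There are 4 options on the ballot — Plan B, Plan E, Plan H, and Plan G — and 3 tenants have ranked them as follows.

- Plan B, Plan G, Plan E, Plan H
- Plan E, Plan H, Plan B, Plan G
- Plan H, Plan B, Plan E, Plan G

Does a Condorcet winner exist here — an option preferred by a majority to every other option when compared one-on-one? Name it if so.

Head-to-head results (3 voters total):
Plan B vs Plan E: Plan B wins 2–1.
Plan B vs Plan H: Plan H wins 2–1.
Plan B vs Plan G: Plan B wins 3–0.
Plan E vs Plan H: Plan E wins 2–1.
Plan E vs Plan G: Plan E wins 2–1.
Plan H vs Plan G: Plan H wins 2–1.
No candidate beats all others: Plan B beats Plan E beats Plan H beats Plan B, a majority cycle.

None — there is no Condorcet winner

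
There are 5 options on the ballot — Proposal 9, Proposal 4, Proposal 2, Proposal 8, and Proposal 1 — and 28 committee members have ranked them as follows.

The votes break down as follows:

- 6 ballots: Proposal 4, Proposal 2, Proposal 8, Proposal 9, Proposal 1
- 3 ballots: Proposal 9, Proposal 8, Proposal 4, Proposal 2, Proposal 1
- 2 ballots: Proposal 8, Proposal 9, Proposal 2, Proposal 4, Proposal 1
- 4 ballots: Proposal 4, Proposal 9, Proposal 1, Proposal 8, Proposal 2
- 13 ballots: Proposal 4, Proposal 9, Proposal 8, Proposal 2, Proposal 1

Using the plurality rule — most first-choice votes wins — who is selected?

Proposal 4

First-place vote totals:
  Proposal 9: 3
  Proposal 4: 23
  Proposal 2: 0
  Proposal 8: 2
  Proposal 1: 0
Proposal 4 has the most first-place votes.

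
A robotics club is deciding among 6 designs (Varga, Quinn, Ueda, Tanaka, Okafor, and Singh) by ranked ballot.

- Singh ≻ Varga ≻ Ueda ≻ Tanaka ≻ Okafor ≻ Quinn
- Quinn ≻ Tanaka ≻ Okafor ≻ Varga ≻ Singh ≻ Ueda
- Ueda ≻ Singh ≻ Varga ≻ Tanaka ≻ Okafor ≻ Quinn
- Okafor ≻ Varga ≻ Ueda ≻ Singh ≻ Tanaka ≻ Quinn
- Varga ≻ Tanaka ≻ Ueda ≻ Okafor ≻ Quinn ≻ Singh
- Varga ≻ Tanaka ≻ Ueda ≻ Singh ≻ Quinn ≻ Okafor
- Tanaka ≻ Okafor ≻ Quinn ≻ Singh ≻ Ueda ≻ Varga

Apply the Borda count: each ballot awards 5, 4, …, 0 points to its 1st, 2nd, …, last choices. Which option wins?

Borda scores:
  Varga: 4 + 2 + 3 + 4 + 5 + 5 + 0 = 23
  Quinn: 0 + 5 + 0 + 0 + 1 + 1 + 3 = 10
  Ueda: 3 + 0 + 5 + 3 + 3 + 3 + 1 = 18
  Tanaka: 2 + 4 + 2 + 1 + 4 + 4 + 5 = 22
  Okafor: 1 + 3 + 1 + 5 + 2 + 0 + 4 = 16
  Singh: 5 + 1 + 4 + 2 + 0 + 2 + 2 = 16
Varga has the highest total.

Varga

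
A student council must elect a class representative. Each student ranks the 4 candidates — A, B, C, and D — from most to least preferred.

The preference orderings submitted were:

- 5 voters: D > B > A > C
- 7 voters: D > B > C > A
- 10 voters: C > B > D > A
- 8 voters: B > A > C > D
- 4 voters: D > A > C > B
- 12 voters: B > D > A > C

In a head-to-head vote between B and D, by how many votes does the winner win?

Ballots ranking B above D: 10+8+12 = 30.
Ballots ranking D above B: 5+7+4 = 16.
B wins 30–16, a margin of 14.

14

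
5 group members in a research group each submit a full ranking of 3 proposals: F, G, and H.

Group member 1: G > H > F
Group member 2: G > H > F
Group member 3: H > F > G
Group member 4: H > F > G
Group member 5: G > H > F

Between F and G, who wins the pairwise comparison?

G

Ballots ranking F above G: 2.
Ballots ranking G above F: 3.
G wins the head-to-head, 3–2.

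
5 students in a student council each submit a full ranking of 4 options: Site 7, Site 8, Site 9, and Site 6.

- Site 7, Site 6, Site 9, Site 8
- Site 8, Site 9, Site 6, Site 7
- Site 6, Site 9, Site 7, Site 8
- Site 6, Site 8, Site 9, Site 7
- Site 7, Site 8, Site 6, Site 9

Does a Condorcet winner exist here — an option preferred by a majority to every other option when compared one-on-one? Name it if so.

Site 6

Head-to-head results (5 voters total):
Site 7 vs Site 8: Site 7 wins 3–2.
Site 7 vs Site 9: Site 9 wins 3–2.
Site 7 vs Site 6: Site 6 wins 3–2.
Site 8 vs Site 9: Site 8 wins 3–2.
Site 8 vs Site 6: Site 6 wins 3–2.
Site 9 vs Site 6: Site 6 wins 4–1.
Site 6 beats each rival — Site 7 (3–2), Site 8 (3–2), Site 9 (4–1) — so Site 6 is the Condorcet winner.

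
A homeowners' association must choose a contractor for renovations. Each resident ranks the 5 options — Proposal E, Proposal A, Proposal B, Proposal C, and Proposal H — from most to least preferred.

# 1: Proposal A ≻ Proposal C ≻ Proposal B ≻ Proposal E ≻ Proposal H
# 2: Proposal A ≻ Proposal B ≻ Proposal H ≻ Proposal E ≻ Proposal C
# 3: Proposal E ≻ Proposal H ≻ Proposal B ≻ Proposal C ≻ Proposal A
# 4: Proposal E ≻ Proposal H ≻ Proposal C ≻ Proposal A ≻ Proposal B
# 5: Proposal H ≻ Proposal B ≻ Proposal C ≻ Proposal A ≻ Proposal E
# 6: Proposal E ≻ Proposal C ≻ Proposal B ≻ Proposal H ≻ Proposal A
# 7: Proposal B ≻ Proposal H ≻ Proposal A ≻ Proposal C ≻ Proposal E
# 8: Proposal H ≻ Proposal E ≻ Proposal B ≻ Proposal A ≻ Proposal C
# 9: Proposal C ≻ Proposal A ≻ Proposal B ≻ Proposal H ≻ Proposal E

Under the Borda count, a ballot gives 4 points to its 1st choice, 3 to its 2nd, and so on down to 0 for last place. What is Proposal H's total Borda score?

21

Borda scores:
  Proposal E: 1 + 1 + 4 + 4 + 0 + 4 + 0 + 3 + 0 = 17
  Proposal A: 4 + 4 + 0 + 1 + 1 + 0 + 2 + 1 + 3 = 16
  Proposal B: 2 + 3 + 2 + 0 + 3 + 2 + 4 + 2 + 2 = 20
  Proposal C: 3 + 0 + 1 + 2 + 2 + 3 + 1 + 0 + 4 = 16
  Proposal H: 0 + 2 + 3 + 3 + 4 + 1 + 3 + 4 + 1 = 21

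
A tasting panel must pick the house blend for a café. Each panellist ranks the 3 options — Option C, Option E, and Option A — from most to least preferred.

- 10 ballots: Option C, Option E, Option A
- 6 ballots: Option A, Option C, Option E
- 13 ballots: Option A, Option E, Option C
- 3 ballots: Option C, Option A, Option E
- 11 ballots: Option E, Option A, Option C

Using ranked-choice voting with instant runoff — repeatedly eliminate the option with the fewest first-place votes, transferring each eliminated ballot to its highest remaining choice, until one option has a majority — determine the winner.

Round 1: Option A 19, Option C 13, Option E 11. Option E has the fewest and is eliminated.
Round 2: Option A 30, Option C 13. Option A has a majority.

Option A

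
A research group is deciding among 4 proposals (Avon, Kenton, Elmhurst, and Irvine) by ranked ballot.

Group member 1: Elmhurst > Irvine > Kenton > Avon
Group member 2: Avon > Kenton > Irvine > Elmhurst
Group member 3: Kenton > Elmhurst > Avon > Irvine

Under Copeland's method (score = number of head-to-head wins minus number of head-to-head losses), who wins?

Pairwise results:
  Avon vs Kenton: Kenton wins 2–1.
  Avon vs Elmhurst: Elmhurst wins 2–1.
  Avon vs Irvine: Avon wins 2–1.
  Kenton vs Elmhurst: Kenton wins 2–1.
  Kenton vs Irvine: Kenton wins 2–1.
  Elmhurst vs Irvine: Elmhurst wins 2–1.
Copeland scores (wins − losses):
  Avon: 1 − 2 = -1
  Kenton: 3 − 0 = 3
  Elmhurst: 2 − 1 = 1
  Irvine: 0 − 3 = -3
Kenton has the best Copeland score.

Kenton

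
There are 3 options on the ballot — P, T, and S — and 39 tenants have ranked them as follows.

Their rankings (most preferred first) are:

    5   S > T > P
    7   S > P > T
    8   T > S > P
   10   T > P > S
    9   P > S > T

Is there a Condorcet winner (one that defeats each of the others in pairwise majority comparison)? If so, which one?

Head-to-head results (39 voters total):
P vs T: T wins 23–16.
P vs S: S wins 20–19.
T vs S: S wins 21–18.
S beats each rival — P (20–19), T (21–18) — so S is the Condorcet winner.

S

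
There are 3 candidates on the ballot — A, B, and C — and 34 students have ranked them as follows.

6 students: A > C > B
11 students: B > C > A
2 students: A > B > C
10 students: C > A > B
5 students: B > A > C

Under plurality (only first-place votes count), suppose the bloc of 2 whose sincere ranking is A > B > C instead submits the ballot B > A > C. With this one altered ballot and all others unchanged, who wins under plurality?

First-place totals with the altered ballot: A 6, B 18, C 10.
The winner is unchanged: still B.

B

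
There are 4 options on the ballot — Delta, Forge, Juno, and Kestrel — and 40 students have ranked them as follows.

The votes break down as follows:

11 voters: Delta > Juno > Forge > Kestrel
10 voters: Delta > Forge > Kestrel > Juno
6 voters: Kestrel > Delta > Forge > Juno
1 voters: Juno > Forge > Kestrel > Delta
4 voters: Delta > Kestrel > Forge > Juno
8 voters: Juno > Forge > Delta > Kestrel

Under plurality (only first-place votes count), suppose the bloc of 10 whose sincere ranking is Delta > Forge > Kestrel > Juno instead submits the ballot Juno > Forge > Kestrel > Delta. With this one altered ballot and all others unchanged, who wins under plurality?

Juno

First-place totals with the altered ballot: Delta 15, Forge 0, Juno 19, Kestrel 6.
The switch changes the winner from Delta to Juno.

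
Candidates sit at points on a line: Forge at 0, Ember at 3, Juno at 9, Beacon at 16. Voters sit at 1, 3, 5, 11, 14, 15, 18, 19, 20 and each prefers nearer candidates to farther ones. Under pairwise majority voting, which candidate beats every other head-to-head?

With single-peaked preferences on a line, the Condorcet winner is the candidate closest to the median voter.
The median voter (position 14) is closest to Beacon at 16.
Check: Beacon vs Ember — voters closer to Beacon: 6 of 9.

Beacon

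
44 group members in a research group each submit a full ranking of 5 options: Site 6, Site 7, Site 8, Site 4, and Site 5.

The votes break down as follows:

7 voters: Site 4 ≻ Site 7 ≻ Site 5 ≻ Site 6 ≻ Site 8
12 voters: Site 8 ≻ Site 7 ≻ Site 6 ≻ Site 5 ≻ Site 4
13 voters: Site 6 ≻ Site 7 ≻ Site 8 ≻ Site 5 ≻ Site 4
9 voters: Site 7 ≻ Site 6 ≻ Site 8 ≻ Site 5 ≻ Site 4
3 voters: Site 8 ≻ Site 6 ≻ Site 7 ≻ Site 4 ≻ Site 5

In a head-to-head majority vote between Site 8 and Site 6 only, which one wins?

Ballots ranking Site 8 above Site 6: 12+3 = 15.
Ballots ranking Site 6 above Site 8: 7+13+9 = 29.
Site 6 wins the head-to-head, 29–15.

Site 6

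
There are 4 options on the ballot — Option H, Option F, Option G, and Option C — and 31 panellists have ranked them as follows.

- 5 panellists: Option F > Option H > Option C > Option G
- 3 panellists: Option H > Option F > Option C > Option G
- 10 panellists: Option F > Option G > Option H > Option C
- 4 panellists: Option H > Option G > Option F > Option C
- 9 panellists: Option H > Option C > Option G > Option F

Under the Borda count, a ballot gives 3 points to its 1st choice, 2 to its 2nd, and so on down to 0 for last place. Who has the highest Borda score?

Borda scores:
  Option H: 5·2 + 3·3 + 10·1 + 4·3 + 9·3 = 68
  Option F: 5·3 + 3·2 + 10·3 + 4·1 + 9·0 = 55
  Option G: 5·0 + 3·0 + 10·2 + 4·2 + 9·1 = 37
  Option C: 5·1 + 3·1 + 10·0 + 4·0 + 9·2 = 26
Option H has the highest total.

Option H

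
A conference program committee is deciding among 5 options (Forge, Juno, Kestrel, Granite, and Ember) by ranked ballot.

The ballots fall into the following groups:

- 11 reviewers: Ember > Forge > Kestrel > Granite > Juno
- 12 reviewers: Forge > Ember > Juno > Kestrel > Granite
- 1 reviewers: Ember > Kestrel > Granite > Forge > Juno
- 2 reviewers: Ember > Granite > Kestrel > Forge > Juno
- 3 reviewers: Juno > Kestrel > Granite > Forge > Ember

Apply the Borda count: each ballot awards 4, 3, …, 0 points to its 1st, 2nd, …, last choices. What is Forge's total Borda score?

Borda scores:
  Forge: 11·3 + 12·4 + 1 + 2·1 + 3·1 = 87
  Juno: 11·0 + 12·2 + 0 + 2·0 + 3·4 = 36
  Kestrel: 11·2 + 12·1 + 3 + 2·2 + 3·3 = 50
  Granite: 11·1 + 12·0 + 2 + 2·3 + 3·2 = 25
  Ember: 11·4 + 12·3 + 4 + 2·4 + 3·0 = 92

87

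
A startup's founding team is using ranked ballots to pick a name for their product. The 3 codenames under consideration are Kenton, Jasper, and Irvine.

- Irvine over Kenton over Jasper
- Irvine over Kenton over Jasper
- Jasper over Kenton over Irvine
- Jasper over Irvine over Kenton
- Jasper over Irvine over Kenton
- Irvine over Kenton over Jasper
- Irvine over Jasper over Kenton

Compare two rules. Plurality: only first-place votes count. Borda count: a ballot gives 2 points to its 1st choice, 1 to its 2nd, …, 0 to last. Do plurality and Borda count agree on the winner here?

Yes

Plurality first-place counts: Kenton 0, Jasper 3, Irvine 4 → Irvine.
Borda totals: Kenton 4, Jasper 7, Irvine 10 → Irvine.
The two rules agree on Irvine.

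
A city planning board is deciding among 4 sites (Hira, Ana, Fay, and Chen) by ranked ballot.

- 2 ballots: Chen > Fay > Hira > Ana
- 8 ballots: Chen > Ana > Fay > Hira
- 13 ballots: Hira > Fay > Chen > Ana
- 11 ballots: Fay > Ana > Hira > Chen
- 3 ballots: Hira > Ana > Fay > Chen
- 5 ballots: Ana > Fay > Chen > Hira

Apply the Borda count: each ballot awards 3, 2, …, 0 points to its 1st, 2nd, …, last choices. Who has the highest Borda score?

Fay

Borda scores:
  Hira: 2·1 + 8·0 + 13·3 + 11·1 + 3·3 + 5·0 = 61
  Ana: 2·0 + 8·2 + 13·0 + 11·2 + 3·2 + 5·3 = 59
  Fay: 2·2 + 8·1 + 13·2 + 11·3 + 3·1 + 5·2 = 84
  Chen: 2·3 + 8·3 + 13·1 + 11·0 + 3·0 + 5·1 = 48
Fay has the highest total.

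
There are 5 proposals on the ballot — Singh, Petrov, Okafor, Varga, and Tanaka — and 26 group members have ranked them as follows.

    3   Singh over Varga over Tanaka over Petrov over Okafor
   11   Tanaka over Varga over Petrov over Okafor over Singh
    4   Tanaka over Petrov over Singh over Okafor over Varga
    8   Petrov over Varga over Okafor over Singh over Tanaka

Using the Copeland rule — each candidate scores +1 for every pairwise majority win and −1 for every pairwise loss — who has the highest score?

Pairwise results:
  Singh vs Petrov: Petrov wins 23–3.
  Singh vs Okafor: Okafor wins 19–7.
  Singh vs Varga: Varga wins 19–7.
  Singh vs Tanaka: Tanaka wins 15–11.
  Petrov vs Okafor: Petrov wins 26–0.
  Petrov vs Varga: Varga wins 14–12.
  Petrov vs Tanaka: Tanaka wins 18–8.
  Okafor vs Varga: Varga wins 22–4.
  Okafor vs Tanaka: Tanaka wins 18–8.
  Varga vs Tanaka: Tanaka wins 15–11.
Copeland scores (wins − losses):
  Singh: 0 − 4 = -4
  Petrov: 2 − 2 = 0
  Okafor: 1 − 3 = -2
  Varga: 3 − 1 = 2
  Tanaka: 4 − 0 = 4
Tanaka has the best Copeland score.

Tanaka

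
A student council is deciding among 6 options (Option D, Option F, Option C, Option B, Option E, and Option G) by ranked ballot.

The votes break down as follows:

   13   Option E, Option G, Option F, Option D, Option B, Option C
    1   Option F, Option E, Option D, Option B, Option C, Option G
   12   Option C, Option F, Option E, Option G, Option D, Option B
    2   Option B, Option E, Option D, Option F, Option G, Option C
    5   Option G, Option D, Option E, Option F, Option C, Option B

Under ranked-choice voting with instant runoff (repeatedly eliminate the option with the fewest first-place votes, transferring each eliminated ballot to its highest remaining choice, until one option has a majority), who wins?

Option E

Round 1: Option E 13, Option C 12, Option G 5, Option B 2, Option F 1, Option D 0. Option D has the fewest and is eliminated.
Round 2: Option E 13, Option C 12, Option G 5, Option B 2, Option F 1. Option F has the fewest and is eliminated.
Round 3: Option E 14, Option C 12, Option G 5, Option B 2. Option B has the fewest and is eliminated.
Round 4: Option E 16, Option C 12, Option G 5. Option G has the fewest and is eliminated.
Round 5: Option E 21, Option C 12. Option E has a majority.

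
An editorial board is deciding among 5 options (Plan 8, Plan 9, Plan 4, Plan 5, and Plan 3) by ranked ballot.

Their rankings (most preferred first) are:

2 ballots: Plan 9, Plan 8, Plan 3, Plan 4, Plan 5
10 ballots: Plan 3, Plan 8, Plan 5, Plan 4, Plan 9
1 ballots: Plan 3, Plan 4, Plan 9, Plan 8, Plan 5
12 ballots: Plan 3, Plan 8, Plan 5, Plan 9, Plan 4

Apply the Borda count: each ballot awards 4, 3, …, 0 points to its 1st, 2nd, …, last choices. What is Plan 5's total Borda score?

44

Borda scores:
  Plan 8: 2·3 + 10·3 + 1 + 12·3 = 73
  Plan 9: 2·4 + 10·0 + 2 + 12·1 = 22
  Plan 4: 2·1 + 10·1 + 3 + 12·0 = 15
  Plan 5: 2·0 + 10·2 + 0 + 12·2 = 44
  Plan 3: 2·2 + 10·4 + 4 + 12·4 = 96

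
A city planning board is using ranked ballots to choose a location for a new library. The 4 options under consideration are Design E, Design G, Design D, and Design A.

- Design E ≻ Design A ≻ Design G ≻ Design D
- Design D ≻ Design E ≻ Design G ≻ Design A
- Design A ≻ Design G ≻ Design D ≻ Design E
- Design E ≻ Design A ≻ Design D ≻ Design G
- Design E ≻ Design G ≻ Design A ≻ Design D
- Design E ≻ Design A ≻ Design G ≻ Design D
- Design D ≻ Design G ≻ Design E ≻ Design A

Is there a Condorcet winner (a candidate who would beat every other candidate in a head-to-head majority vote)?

Head-to-head results (7 voters total):
Design E vs Design G: Design E wins 5–2.
Design E vs Design D: Design E wins 4–3.
Design E vs Design A: Design E wins 6–1.
Design G vs Design D: Design G wins 4–3.
Design G vs Design A: Design A wins 4–3.
Design D vs Design A: Design A wins 5–2.
Design E beats each rival — Design G (5–2), Design D (4–3), Design A (6–1) — so Design E is the Condorcet winner.

Yes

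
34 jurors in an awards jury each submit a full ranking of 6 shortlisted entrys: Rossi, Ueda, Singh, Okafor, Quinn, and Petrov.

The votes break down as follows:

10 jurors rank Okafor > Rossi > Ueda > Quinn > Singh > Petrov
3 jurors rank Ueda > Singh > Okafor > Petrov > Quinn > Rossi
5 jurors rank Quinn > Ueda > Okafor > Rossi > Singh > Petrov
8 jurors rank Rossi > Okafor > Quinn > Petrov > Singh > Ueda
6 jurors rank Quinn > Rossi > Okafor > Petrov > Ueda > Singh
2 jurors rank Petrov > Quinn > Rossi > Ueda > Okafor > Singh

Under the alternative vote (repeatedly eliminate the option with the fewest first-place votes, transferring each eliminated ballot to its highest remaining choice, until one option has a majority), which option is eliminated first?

Round 1: Quinn 11, Okafor 10, Rossi 8, Ueda 3, Petrov 2, Singh 0. Singh has the fewest and is eliminated.
Round 2: Quinn 11, Okafor 10, Rossi 8, Ueda 3, Petrov 2. Petrov has the fewest and is eliminated.
Round 3: Quinn 13, Okafor 10, Rossi 8, Ueda 3. Ueda has the fewest and is eliminated.
Round 4: Okafor 13, Quinn 13, Rossi 8. Rossi has the fewest and is eliminated.
Round 5: Okafor 21, Quinn 13. Okafor has a majority.

Singh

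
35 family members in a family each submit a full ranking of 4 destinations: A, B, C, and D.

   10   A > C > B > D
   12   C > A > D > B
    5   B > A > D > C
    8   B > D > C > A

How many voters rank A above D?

Ballots ranking A above D: 10+12+5 = 27.
Ballots ranking D above A: 8.
So 27 of 35 voters prefer A to D.

27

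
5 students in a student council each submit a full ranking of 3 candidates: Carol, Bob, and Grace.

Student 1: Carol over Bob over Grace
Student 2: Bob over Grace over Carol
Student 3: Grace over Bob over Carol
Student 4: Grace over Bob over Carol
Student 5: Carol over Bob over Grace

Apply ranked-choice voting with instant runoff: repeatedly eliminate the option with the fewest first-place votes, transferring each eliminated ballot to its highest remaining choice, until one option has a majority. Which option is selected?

Grace

Round 1: Carol 2, Grace 2, Bob 1. Bob has the fewest and is eliminated.
Round 2: Grace 3, Carol 2. Grace has a majority.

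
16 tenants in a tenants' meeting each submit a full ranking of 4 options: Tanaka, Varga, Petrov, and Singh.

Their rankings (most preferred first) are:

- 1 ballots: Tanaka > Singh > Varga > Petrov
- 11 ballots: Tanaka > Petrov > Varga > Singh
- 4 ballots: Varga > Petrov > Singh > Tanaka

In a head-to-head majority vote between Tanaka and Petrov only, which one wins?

Ballots ranking Tanaka above Petrov: 1+11 = 12.
Ballots ranking Petrov above Tanaka: 4.
Tanaka wins the head-to-head, 12–4.

Tanaka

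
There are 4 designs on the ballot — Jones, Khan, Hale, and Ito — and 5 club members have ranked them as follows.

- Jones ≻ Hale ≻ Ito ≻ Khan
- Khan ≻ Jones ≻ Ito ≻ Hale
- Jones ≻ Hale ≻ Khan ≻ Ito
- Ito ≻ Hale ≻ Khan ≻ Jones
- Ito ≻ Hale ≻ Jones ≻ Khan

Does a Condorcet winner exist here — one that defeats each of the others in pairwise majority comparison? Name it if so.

Head-to-head results (5 voters total):
Jones vs Khan: Jones wins 3–2.
Jones vs Hale: Jones wins 3–2.
Jones vs Ito: Jones wins 3–2.
Khan vs Hale: Hale wins 4–1.
Khan vs Ito: Ito wins 3–2.
Hale vs Ito: Ito wins 3–2.
Jones beats each rival — Khan (3–2), Hale (3–2), Ito (3–2) — so Jones is the Condorcet winner.

Jones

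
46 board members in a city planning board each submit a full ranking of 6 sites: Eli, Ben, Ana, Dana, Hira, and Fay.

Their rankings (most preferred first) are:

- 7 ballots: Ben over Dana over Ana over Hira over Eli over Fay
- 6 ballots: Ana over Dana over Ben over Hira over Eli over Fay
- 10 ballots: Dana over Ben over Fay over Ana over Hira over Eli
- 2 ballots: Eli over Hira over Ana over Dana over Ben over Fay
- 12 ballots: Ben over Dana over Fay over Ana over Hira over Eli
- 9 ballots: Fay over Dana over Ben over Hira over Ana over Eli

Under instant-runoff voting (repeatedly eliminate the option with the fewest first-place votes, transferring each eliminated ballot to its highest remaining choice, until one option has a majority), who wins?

Round 1: Ben 19, Dana 10, Fay 9, Ana 6, Eli 2, Hira 0. Hira has the fewest and is eliminated.
Round 2: Ben 19, Dana 10, Fay 9, Ana 6, Eli 2. Eli has the fewest and is eliminated.
Round 3: Ben 19, Dana 10, Fay 9, Ana 8. Ana has the fewest and is eliminated.
Round 4: Ben 19, Dana 18, Fay 9. Fay has the fewest and is eliminated.
Round 5: Dana 27, Ben 19. Dana has a majority.

Dana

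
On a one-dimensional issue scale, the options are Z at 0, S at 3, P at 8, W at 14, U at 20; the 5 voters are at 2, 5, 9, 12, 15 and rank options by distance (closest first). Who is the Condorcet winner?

P

With single-peaked preferences on a line, the Condorcet winner is the candidate closest to the median voter.
The median voter (position 9) is closest to P at 8.
Check: P vs U — voters closer to P: 4 of 5.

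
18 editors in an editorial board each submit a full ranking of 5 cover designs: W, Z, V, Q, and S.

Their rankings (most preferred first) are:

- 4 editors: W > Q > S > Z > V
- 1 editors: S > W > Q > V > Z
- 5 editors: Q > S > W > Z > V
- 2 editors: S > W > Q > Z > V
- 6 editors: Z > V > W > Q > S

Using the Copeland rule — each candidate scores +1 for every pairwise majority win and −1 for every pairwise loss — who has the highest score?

W

Pairwise results:
  W vs Z: W wins 12–6.
  W vs V: W wins 12–6.
  W vs Q: W wins 13–5.
  W vs S: W wins 10–8.
  Z vs V: Z wins 17–1.
  Z vs Q: Q wins 12–6.
  Z vs S: S wins 12–6.
  V vs Q: Q wins 12–6.
  V vs S: S wins 12–6.
  Q vs S: Q wins 15–3.
Copeland scores (wins − losses):
  W: 4 − 0 = 4
  Z: 1 − 3 = -2
  V: 0 − 4 = -4
  Q: 3 − 1 = 2
  S: 2 − 2 = 0
W has the best Copeland score.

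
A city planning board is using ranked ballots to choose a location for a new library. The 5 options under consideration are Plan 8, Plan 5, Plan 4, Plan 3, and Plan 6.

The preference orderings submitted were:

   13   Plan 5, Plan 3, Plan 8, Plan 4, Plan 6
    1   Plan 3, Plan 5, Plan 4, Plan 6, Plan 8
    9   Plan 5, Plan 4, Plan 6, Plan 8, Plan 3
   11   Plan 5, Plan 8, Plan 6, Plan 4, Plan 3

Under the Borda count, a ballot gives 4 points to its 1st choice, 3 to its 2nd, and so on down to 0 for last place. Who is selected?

Borda scores:
  Plan 8: 13·2 + 0 + 9·1 + 11·3 = 68
  Plan 5: 13·4 + 3 + 9·4 + 11·4 = 135
  Plan 4: 13·1 + 2 + 9·3 + 11·1 = 53
  Plan 3: 13·3 + 4 + 9·0 + 11·0 = 43
  Plan 6: 13·0 + 1 + 9·2 + 11·2 = 41
Plan 5 has the highest total.

Plan 5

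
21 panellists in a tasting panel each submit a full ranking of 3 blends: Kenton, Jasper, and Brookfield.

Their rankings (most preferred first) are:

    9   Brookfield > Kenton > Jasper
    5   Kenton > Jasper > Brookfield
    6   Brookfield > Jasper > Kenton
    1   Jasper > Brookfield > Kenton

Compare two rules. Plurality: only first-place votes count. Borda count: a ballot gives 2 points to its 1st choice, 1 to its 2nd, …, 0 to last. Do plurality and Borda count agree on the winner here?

Plurality first-place counts: Kenton 5, Jasper 1, Brookfield 15 → Brookfield.
Borda totals: Kenton 19, Jasper 13, Brookfield 31 → Brookfield.
The two rules agree on Brookfield.

Yes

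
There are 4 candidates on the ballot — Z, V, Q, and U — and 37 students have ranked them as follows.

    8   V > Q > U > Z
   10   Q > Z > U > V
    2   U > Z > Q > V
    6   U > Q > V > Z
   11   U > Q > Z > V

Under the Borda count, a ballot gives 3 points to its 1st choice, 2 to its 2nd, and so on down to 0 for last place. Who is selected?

Borda scores:
  Z: 8·0 + 10·2 + 2·2 + 6·0 + 11·1 = 35
  V: 8·3 + 10·0 + 2·0 + 6·1 + 11·0 = 30
  Q: 8·2 + 10·3 + 2·1 + 6·2 + 11·2 = 82
  U: 8·1 + 10·1 + 2·3 + 6·3 + 11·3 = 75
Q has the highest total.

Q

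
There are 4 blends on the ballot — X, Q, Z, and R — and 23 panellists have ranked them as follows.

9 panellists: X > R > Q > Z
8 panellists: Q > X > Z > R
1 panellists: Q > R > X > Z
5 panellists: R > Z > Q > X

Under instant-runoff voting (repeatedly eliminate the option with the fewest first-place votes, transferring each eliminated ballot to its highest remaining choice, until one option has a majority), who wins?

Q

Round 1: X 9, Q 9, R 5, Z 0. Z has the fewest and is eliminated.
Round 2: X 9, Q 9, R 5. R has the fewest and is eliminated.
Round 3: Q 14, X 9. Q has a majority.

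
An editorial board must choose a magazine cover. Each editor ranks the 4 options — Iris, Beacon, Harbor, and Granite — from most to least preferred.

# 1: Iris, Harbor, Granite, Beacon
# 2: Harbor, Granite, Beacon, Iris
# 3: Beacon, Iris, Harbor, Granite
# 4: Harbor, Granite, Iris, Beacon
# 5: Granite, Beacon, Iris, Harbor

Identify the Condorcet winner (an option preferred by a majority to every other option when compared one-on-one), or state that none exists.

Head-to-head results (5 voters total):
Iris vs Beacon: Beacon wins 3–2.
Iris vs Harbor: Iris wins 3–2.
Iris vs Granite: Granite wins 3–2.
Beacon vs Harbor: Harbor wins 3–2.
Beacon vs Granite: Granite wins 4–1.
Harbor vs Granite: Harbor wins 4–1.
No candidate beats all others: Iris beats Harbor beats Beacon beats Iris, a majority cycle.

No Condorcet winner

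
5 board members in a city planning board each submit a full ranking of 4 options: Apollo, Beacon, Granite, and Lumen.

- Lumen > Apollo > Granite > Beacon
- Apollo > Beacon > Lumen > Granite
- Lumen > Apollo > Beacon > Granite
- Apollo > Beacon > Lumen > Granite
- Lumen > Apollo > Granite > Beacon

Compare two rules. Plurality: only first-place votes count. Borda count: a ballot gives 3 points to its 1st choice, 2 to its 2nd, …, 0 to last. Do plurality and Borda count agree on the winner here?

No

Plurality first-place counts: Apollo 2, Beacon 0, Granite 0, Lumen 3 → Lumen.
Borda totals: Apollo 12, Beacon 5, Granite 2, Lumen 11 → Apollo.
The two rules disagree: plurality picks Lumen, Borda picks Apollo.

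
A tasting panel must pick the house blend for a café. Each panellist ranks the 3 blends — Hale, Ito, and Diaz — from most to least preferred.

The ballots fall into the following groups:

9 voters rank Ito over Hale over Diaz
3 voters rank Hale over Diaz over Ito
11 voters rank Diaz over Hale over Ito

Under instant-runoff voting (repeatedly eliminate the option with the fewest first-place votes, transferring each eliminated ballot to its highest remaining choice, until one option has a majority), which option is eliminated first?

Round 1: Diaz 11, Ito 9, Hale 3. Hale has the fewest and is eliminated.
Round 2: Diaz 14, Ito 9. Diaz has a majority.

Hale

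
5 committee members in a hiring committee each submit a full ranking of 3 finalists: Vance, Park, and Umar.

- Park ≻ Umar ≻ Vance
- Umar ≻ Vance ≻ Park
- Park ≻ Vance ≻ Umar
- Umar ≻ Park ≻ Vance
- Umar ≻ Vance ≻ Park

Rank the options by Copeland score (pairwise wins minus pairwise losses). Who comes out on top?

Umar

Pairwise results:
  Vance vs Park: Park wins 3–2.
  Vance vs Umar: Umar wins 4–1.
  Park vs Umar: Umar wins 3–2.
Copeland scores (wins − losses):
  Vance: 0 − 2 = -2
  Park: 1 − 1 = 0
  Umar: 2 − 0 = 2
Umar has the best Copeland score.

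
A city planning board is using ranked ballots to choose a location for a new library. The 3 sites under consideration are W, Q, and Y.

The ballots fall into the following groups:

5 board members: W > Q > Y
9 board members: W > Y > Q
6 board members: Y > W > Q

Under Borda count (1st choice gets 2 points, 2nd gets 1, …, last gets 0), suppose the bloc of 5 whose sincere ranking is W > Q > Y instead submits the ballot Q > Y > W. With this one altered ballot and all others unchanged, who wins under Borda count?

Y

Borda totals with the altered ballot: W 24, Q 10, Y 26.
The switch changes the winner from W to Y.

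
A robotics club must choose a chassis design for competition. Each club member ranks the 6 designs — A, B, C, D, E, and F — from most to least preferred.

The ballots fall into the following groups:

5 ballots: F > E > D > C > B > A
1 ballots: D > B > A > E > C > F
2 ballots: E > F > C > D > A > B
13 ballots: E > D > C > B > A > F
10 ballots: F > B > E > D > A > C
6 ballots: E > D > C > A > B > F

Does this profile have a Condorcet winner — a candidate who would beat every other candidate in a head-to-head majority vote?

Head-to-head results (37 voters total):
A vs B: B wins 29–8.
A vs C: C wins 26–11.
A vs D: D wins 37–0.
A vs E: E wins 36–1.
A vs F: A wins 20–17.
B vs C: C wins 26–11.
B vs D: D wins 27–10.
B vs E: E wins 26–11.
B vs F: B wins 20–17.
C vs D: D wins 35–2.
C vs E: E wins 37–0.
C vs F: C wins 20–17.
D vs E: E wins 36–1.
D vs F: D wins 20–17.
E vs F: E wins 22–15.
E beats each rival — A (36–1), B (26–11), C (37–0), D (36–1), F (22–15) — so E is the Condorcet winner.

Yes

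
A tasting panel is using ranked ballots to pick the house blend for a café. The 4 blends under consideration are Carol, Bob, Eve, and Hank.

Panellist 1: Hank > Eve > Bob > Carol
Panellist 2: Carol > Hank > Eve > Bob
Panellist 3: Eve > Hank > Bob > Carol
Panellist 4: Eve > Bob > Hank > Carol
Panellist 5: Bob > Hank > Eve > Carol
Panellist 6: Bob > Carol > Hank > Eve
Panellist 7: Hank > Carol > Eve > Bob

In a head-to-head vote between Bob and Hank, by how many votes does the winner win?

1

Ballots ranking Bob above Hank: 3.
Ballots ranking Hank above Bob: 4.
Hank wins 4–3, a margin of 1.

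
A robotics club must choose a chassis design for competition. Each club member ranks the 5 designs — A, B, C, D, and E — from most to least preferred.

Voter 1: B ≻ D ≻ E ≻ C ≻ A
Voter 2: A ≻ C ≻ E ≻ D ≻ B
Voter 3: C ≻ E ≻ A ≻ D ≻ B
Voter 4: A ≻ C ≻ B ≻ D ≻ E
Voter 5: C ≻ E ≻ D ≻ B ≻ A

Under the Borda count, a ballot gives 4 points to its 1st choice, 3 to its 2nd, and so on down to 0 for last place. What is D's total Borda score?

Borda scores:
  A: 0 + 4 + 2 + 4 + 0 = 10
  B: 4 + 0 + 0 + 2 + 1 = 7
  C: 1 + 3 + 4 + 3 + 4 = 15
  D: 3 + 1 + 1 + 1 + 2 = 8
  E: 2 + 2 + 3 + 0 + 3 = 10

8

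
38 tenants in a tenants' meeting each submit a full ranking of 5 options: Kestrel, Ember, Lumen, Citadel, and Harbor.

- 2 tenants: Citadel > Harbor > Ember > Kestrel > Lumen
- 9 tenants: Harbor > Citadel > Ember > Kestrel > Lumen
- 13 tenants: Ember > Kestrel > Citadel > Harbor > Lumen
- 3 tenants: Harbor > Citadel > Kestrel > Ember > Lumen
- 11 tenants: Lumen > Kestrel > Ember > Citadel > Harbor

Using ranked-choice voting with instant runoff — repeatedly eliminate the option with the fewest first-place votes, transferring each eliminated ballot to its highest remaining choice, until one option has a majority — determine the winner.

Round 1: Ember 13, Harbor 12, Lumen 11, Citadel 2, Kestrel 0. Kestrel has the fewest and is eliminated.
Round 2: Ember 13, Harbor 12, Lumen 11, Citadel 2. Citadel has the fewest and is eliminated.
Round 3: Harbor 14, Ember 13, Lumen 11. Lumen has the fewest and is eliminated.
Round 4: Ember 24, Harbor 14. Ember has a majority.

Ember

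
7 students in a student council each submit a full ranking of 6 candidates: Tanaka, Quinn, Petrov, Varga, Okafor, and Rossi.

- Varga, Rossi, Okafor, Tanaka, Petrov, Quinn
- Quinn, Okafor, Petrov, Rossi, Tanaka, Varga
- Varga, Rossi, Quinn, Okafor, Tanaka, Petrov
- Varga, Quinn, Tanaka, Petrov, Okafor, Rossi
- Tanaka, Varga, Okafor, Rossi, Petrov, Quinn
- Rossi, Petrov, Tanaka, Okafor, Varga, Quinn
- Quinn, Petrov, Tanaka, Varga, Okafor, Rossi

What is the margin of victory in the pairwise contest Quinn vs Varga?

3

Ballots ranking Quinn above Varga: 2.
Ballots ranking Varga above Quinn: 5.
Varga wins 5–2, a margin of 3.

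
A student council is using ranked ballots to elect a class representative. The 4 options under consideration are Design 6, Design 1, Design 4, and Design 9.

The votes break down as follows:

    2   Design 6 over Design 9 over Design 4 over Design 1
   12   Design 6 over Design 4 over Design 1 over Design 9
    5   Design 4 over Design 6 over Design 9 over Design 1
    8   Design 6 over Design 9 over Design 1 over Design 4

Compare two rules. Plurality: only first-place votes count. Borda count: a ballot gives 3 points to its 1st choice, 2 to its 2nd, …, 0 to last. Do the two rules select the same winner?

Yes

Plurality first-place counts: Design 6 22, Design 1 0, Design 4 5, Design 9 0 → Design 6.
Borda totals: Design 6 76, Design 1 20, Design 4 41, Design 9 25 → Design 6.
The two rules agree on Design 6.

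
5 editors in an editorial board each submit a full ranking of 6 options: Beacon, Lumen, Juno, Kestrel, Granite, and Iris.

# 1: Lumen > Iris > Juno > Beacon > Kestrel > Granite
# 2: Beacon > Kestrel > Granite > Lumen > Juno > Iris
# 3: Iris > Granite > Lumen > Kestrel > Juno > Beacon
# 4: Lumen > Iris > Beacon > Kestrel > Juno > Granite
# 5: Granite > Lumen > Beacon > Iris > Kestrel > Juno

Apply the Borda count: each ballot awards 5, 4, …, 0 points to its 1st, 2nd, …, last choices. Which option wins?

Lumen

Borda scores:
  Beacon: 2 + 5 + 0 + 3 + 3 = 13
  Lumen: 5 + 2 + 3 + 5 + 4 = 19
  Juno: 3 + 1 + 1 + 1 + 0 = 6
  Kestrel: 1 + 4 + 2 + 2 + 1 = 10
  Granite: 0 + 3 + 4 + 0 + 5 = 12
  Iris: 4 + 0 + 5 + 4 + 2 = 15
Lumen has the highest total.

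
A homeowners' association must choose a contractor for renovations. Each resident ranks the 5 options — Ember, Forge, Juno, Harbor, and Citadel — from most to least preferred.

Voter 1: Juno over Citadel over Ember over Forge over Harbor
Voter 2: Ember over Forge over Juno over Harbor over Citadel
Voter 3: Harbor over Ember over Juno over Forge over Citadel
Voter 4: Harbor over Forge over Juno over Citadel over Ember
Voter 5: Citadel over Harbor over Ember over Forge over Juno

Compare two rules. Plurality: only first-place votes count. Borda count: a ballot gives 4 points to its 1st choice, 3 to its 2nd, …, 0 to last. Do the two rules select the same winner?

Yes

Plurality first-place counts: Ember 1, Forge 0, Juno 1, Harbor 2, Citadel 1 → Harbor.
Borda totals: Ember 11, Forge 9, Juno 10, Harbor 12, Citadel 8 → Harbor.
The two rules agree on Harbor.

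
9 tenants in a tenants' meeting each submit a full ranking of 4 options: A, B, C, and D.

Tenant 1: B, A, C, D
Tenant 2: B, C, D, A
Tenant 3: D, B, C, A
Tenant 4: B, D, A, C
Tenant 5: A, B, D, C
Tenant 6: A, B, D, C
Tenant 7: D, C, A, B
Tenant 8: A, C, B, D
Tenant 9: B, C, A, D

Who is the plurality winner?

B

First-place vote totals:
  A: 3
  B: 4
  C: 0
  D: 2
B has the most first-place votes.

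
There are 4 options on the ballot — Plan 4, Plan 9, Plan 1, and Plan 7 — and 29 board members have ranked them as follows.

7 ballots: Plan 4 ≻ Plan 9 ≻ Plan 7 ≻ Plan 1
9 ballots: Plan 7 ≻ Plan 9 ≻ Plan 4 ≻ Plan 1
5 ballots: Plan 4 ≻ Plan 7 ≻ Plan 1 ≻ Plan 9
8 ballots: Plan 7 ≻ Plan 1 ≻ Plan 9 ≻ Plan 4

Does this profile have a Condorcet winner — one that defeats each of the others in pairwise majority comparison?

Yes

Head-to-head results (29 voters total):
Plan 4 vs Plan 9: Plan 9 wins 17–12.
Plan 4 vs Plan 1: Plan 4 wins 21–8.
Plan 4 vs Plan 7: Plan 7 wins 17–12.
Plan 9 vs Plan 1: Plan 9 wins 16–13.
Plan 9 vs Plan 7: Plan 7 wins 22–7.
Plan 1 vs Plan 7: Plan 7 wins 29–0.
Plan 7 beats each rival — Plan 4 (17–12), Plan 9 (22–7), Plan 1 (29–0) — so Plan 7 is the Condorcet winner.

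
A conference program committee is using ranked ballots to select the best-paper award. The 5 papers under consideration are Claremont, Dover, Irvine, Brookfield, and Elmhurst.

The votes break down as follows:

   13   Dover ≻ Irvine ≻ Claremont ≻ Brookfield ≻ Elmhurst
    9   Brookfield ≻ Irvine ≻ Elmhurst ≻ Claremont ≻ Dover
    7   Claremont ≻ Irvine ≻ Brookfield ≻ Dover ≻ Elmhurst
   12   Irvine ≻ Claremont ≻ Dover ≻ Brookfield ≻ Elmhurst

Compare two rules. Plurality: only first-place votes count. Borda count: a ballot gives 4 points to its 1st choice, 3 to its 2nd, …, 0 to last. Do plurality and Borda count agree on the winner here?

Plurality first-place counts: Claremont 7, Dover 13, Irvine 12, Brookfield 9, Elmhurst 0 → Dover.
Borda totals: Claremont 99, Dover 83, Irvine 135, Brookfield 75, Elmhurst 18 → Irvine.
The two rules disagree: plurality picks Dover, Borda picks Irvine.

No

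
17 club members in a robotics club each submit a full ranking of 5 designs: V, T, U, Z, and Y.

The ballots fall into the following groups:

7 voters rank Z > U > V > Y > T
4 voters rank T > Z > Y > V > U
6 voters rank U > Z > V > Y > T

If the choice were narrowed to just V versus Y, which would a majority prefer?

V

Ballots ranking V above Y: 7+6 = 13.
Ballots ranking Y above V: 4.
V wins the head-to-head, 13–4.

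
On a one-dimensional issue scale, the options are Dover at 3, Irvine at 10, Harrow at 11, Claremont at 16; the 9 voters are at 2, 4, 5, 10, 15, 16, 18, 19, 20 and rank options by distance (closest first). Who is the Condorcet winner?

With single-peaked preferences on a line, the Condorcet winner is the candidate closest to the median voter.
The median voter (position 15) is closest to Claremont at 16.
Check: Claremont vs Irvine — voters closer to Claremont: 5 of 9.

Claremont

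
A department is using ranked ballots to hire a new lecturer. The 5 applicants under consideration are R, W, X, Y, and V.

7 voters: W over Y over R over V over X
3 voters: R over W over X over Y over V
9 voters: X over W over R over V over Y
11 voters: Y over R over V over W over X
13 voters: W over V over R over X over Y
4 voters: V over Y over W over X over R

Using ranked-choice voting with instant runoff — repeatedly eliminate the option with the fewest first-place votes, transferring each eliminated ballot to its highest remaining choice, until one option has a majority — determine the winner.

Round 1: W 20, Y 11, X 9, V 4, R 3. R has the fewest and is eliminated.
Round 2: W 23, Y 11, X 9, V 4. V has the fewest and is eliminated.
Round 3: W 23, Y 15, X 9. X has the fewest and is eliminated.
Round 4: W 32, Y 15. W has a majority.

W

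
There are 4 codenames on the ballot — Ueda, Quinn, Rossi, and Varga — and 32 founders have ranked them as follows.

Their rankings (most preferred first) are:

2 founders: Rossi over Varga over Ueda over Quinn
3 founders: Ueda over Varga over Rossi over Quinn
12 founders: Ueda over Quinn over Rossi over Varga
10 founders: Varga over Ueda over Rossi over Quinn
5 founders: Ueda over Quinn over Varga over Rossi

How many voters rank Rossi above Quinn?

15

Ballots ranking Rossi above Quinn: 2+3+10 = 15.
Ballots ranking Quinn above Rossi: 12+5 = 17.
So 15 of 32 voters prefer Rossi to Quinn.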